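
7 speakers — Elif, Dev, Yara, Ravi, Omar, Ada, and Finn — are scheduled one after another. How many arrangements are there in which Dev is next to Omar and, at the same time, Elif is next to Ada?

480

Treat {Dev,Omar} as one block (2 orders) and {Elif,Ada} as another (2 orders).
That leaves 5 units to arrange: 2 × 2 × 5! = 4 × 120 = 480.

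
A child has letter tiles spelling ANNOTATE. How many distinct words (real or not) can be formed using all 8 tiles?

ANNOTATE has 8 letters with A appearing twice, N appearing twice, and T appearing twice.
The number of distinct arrangements is 8!/(2!·2!·2!) = 40320/8 = 5040.

5040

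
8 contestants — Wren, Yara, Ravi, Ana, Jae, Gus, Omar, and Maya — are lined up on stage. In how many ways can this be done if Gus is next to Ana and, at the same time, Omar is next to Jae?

2880

Treat {Gus,Ana} as one block (2 orders) and {Omar,Jae} as another (2 orders).
That leaves 6 units to arrange: 2 × 2 × 6! = 4 × 720 = 2880.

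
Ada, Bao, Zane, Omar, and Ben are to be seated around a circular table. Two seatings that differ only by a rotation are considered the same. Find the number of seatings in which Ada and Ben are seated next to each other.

Treat {Ada, Ben} as one unit (2 internal orders) and seat the resulting 4 units around the table: (3)! circular arrangements.
So 2 × (3)! = 2 × 6 = 12.

12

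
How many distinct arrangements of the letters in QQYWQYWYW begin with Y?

With the first slot taken by Y, it remains to arrange the other 8 letters (QQWQYWYW).
Those 8 letters have Q appearing 3 times, W appearing 3 times, and Y appearing twice, giving (8)!/(3!·3!·2!) = 560.

560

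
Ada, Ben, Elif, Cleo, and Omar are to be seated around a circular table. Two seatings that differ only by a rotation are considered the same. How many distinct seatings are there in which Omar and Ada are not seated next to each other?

All circular seatings of 5 people number (4)! = 24.
Those with Omar next to Ada: fuse the pair into one unit and seat 4 units around a circle — 2·(3)! = 12.
Subtracting, 24 − 12 = 12.

12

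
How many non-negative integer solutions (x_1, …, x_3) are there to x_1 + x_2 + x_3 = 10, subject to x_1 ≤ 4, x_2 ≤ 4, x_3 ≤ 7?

19

By stars and bars, unrestricted non-negative solutions to x_1+…+x_3 = 10 number C(10+2,2) = 66.
Subtract solutions that violate a single cap (substitute x_i' = x_i − (cap_i+1)): x_1 ≥ 5 gives C(7,2) = 21; x_2 ≥ 5 gives C(7,2) = 21; x_3 ≥ 8 gives C(4,2) = 6. Together 48.
Add back pairs where two caps are both exceeded: 1 + 0 + 0 = 1.
By inclusion–exclusion the count is 66 − 48 + 1 = 19.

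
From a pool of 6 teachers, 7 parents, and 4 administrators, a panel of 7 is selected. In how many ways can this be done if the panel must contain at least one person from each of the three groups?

With no constraint there are C(17,7) = 19448 possible selections.
Subtract selections that omit an entire group: no teachers → C(11,7) = 330; no parents → C(10,7) = 120; no administrators → C(13,7) = 1716.
Add back selections omitting two groups (i.e. drawn from a single group): C(6,7) + C(7,7) + C(4,7) = 1.
By inclusion–exclusion: 19448 − 2166 + 1 = 17283.

17283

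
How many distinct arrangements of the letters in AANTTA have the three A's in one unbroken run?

12

Treat the 3 copies of A as a single block. The multiset to arrange is then {AAA, N, T, T}, 4 items in all.
That gives (4)!/(2!) = 12 arrangements.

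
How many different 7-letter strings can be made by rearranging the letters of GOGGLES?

Letter multiplicities in GOGGLES: E×1, G×3, L×1, O×1, S×1.
The number of distinct arrangements is 7!/(3!) = 5040/6 = 840.

840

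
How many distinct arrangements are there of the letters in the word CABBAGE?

1260

Letter multiplicities in CABBAGE: A×2, B×2, C×1, E×1, G×1.
The number of distinct arrangements is 7!/(2!·2!) = 5040/4 = 1260.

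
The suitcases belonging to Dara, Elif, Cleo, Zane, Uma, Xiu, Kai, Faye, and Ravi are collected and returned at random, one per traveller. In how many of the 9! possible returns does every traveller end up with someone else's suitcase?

Let Aᵢ be the assignments in which traveller i gets their own suitcase. We want the size of the complement of A₁∪…∪A_9.
By inclusion–exclusion this is Σ_{j=0}^{9} (−1)^j C(9,j)·(9−j)!.
Computing: 362880 − 362880 + 181440 − 60480 + 15120 − 3024 + 504 − 72 + 9 − 1 = 133496.

133496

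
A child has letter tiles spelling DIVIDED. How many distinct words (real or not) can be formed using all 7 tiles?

DIVIDED has 7 letters with D appearing 3 times and I appearing twice.
The number of distinct arrangements is 7!/(3!·2!) = 5040/12 = 420.

420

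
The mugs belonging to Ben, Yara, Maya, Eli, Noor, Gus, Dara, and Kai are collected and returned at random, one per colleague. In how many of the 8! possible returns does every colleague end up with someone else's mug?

Let Aᵢ be the assignments in which colleague i gets their own mug. We want the size of the complement of A₁∪…∪A_8.
By inclusion–exclusion this is Σ_{j=0}^{8} (−1)^j C(8,j)·(8−j)!.
Computing: 40320 − 40320 + 20160 − 6720 + 1680 − 336 + 56 − 8 + 1 = 14833.

14833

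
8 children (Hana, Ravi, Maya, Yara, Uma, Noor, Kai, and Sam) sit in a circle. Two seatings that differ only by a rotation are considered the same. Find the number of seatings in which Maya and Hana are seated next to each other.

1440

Treat {Maya, Hana} as one unit (2 internal orders) and seat the resulting 7 units around the table: (6)! circular arrangements.
So 2 × (6)! = 2 × 720 = 1440.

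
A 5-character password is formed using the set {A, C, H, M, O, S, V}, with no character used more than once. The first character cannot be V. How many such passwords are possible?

The first character has 7−1 = 6 choices (anything except V).
The remaining 4 characters are filled from the other 6 symbols without repetition: 6 × 5 × 4 × 3 = 360.
Total: 6 × 360 = 2160.

2160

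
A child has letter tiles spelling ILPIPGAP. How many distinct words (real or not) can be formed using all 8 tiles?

ILPIPGAP has 8 letters with I appearing twice and P appearing 3 times.
Dividing 8! = 40320 by 3!·2! = 12 for the repeated letters gives 3360.

3360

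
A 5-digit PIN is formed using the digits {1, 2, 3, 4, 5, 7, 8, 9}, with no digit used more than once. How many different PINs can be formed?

Choose and order 5 of the 8 symbols: the first digit has 8 options, the next 7, and so on down to 4.
That product is 8 × 7 × 6 × 5 × 4 = 6720.

6720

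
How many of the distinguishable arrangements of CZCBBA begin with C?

Fix C in the first position and arrange the remaining 5 letters.
Those 5 letters have B appearing twice, giving (5)!/(2!) = 60.

60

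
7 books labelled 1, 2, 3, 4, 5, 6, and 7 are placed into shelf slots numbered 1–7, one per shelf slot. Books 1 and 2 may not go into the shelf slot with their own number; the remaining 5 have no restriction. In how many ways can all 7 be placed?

Let Aᵢ (for i ∈ {1, 2}) be the placements that put book i in its forbidden shelf slot. Any j of these fix j positions, leaving (7−j)! ways to fill the rest, and there are C(2,j) ways to pick which j.
By inclusion–exclusion, the number of valid placements is Σ_{j=0}^{2} (−1)^j C(2,j)·(7−j)!.
Computing: 5040 − 1440 + 120 = 3720.

3720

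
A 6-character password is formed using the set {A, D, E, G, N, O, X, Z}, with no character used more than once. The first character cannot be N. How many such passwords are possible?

17640

The first character has 8−1 = 7 choices (anything except N).
The remaining 5 characters are filled from the other 7 symbols without repetition: 7 × 6 × 5 × 4 × 3 = 2520.
Total: 7 × 2520 = 17640.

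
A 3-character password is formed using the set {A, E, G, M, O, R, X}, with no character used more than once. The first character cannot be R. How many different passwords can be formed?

180

The first character has 7−1 = 6 choices (anything except R).
The remaining 2 characters are filled from the other 6 symbols without repetition: 6 × 5 = 30.
Total: 6 × 30 = 180.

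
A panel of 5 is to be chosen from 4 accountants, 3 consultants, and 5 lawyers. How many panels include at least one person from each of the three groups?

590

Unrestricted: C(12,5) = 792 ways to pick any 5 of the 12.
Subtract selections that omit an entire group: no accountants → C(8,5) = 56; no consultants → C(9,5) = 126; no lawyers → C(7,5) = 21.
Add back selections omitting two groups (i.e. drawn from a single group): C(4,5) + C(3,5) + C(5,5) = 1.
By inclusion–exclusion: 792 − 203 + 1 = 590.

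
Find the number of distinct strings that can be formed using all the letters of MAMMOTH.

MAMMOTH has 7 letters with M appearing 3 times.
The number of distinct arrangements is 7!/(3!) = 5040/6 = 840.

840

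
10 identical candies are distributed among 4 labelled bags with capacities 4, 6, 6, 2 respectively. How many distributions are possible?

Ignoring the caps, the number of non-negative solutions to x_1+…+x_4 = 10 is C(13,3) = 286.
Subtract solutions that violate a single cap (substitute x_i' = x_i − (cap_i+1)): x_1 ≥ 5 gives C(8,3) = 56; x_2 ≥ 7 gives C(6,3) = 20; x_3 ≥ 7 gives C(6,3) = 20; x_4 ≥ 3 gives C(10,3) = 120. Together 216.
Add back pairs where two caps are both exceeded: 0 + 0 + 10 + 0 + 1 + 1 = 12.
By inclusion–exclusion the count is 286 − 216 + 12 = 82.

82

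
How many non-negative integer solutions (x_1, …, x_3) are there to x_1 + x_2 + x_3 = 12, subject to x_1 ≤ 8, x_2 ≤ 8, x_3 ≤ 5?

By stars and bars, unrestricted non-negative solutions to x_1+…+x_3 = 12 number C(12+2,2) = 91.
Subtract solutions that violate a single cap (substitute x_i' = x_i − (cap_i+1)): x_1 ≥ 9 gives C(5,2) = 10; x_2 ≥ 9 gives C(5,2) = 10; x_3 ≥ 6 gives C(8,2) = 28. Together 48.
No two caps can be exceeded simultaneously, so the pair terms are all 0.
By inclusion–exclusion the count is 91 − 48 + 0 = 43.

43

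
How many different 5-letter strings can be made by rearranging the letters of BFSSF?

30

The 5 letters of BFSSF have repeats: F appearing twice and S appearing twice.
Dividing 5! = 120 by 2!·2! = 4 for the repeated letters gives 30.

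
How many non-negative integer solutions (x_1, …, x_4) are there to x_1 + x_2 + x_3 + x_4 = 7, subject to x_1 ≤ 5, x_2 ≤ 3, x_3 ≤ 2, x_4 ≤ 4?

Without the upper bounds there are C(10,3) = 120 ways to split 7 among 4 variables.
Subtract solutions that violate a single cap (substitute x_i' = x_i − (cap_i+1)): x_1 ≥ 6 gives C(4,3) = 4; x_2 ≥ 4 gives C(6,3) = 20; x_3 ≥ 3 gives C(7,3) = 35; x_4 ≥ 5 gives C(5,3) = 10. Together 69.
Add back pairs where two caps are both exceeded: 0 + 0 + 0 + 1 + 0 + 0 = 1.
By inclusion–exclusion the count is 120 − 69 + 1 = 52.

52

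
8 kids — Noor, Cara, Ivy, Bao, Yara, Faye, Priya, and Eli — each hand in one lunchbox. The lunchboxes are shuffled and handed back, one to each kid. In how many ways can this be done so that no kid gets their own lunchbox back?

14833

This is the derangement count D_8: permutations of 8 items with no fixed point.
By inclusion–exclusion this is Σ_{j=0}^{8} (−1)^j C(8,j)·(8−j)!.
Computing: 40320 − 40320 + 20160 − 6720 + 1680 − 336 + 56 − 8 + 1 = 14833.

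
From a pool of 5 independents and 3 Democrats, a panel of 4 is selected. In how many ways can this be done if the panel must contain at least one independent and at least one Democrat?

65

Total 4-person selections from all 8: C(8,4) = 70.
Subtract selections that omit an entire group: no independents → C(3,4) = 0; no Democrats → C(5,4) = 5.
Both groups omitted at once is impossible, so 70 − 5 = 65.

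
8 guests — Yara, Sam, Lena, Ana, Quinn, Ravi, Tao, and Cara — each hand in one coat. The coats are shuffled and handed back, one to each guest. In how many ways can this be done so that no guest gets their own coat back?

This is the derangement count D_8: permutations of 8 items with no fixed point.
By inclusion–exclusion this is Σ_{j=0}^{8} (−1)^j C(8,j)·(8−j)!.
Computing: 40320 − 40320 + 20160 − 6720 + 1680 − 336 + 56 − 8 + 1 = 14833.

14833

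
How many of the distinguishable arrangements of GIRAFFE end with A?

With the last slot taken by A, it remains to arrange the other 6 letters (GIRFFE).
Those 6 letters have F appearing twice, giving (6)!/(2!) = 360.

360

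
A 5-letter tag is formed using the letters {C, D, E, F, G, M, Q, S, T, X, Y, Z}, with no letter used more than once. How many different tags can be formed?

Choose and order 5 of the 12 symbols: the first letter has 12 options, the next 11, and so on down to 8.
That product is 12 × 11 × 10 × 9 × 8 = 95040.

95040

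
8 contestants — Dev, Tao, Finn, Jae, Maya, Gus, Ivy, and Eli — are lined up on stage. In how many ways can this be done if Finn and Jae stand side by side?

Treat {Finn, Jae} as a single unit. There are 7 units to order, and the pair itself can be ordered 2 ways.
So the count is 2·(7)! = 10080.

10080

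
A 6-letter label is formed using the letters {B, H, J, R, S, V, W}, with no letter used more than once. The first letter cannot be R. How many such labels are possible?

4320

The first letter has 7−1 = 6 choices (anything except R).
The remaining 5 letters are filled from the other 6 symbols without repetition: 6 × 5 × 4 × 3 × 2 = 720.
Total: 6 × 720 = 4320.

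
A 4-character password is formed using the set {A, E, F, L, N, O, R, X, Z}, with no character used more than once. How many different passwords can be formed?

3024

With no repetition, fill the 4 characters in order: 9 choices, then 8, down to 6.
That product is 9 × 8 × 7 × 6 = 3024.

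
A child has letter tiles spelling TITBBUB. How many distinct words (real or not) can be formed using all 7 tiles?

The 7 letters of TITBBUB have repeats: B appearing 3 times and T appearing twice.
Dividing 7! = 5040 by 3!·2! = 12 for the repeated letters gives 420.

420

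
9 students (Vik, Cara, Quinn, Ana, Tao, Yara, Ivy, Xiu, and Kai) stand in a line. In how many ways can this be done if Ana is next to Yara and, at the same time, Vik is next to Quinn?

20160

Treat {Ana,Yara} as one block (2 orders) and {Vik,Quinn} as another (2 orders).
That leaves 7 units to arrange: 2 × 2 × 7! = 4 × 5040 = 20160.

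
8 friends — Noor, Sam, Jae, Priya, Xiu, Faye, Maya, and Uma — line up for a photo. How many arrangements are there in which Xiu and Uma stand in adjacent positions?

10080

Treat {Xiu, Uma} as a single unit. There are 7 units to order, and the pair itself can be ordered 2 ways.
That gives 2 × 7! = 2 × 5040 = 10080.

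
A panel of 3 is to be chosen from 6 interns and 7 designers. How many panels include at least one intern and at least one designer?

With no constraint there are C(13,3) = 286 possible selections.
Selections missing a whole group: no interns → C(7,3) = 35; no designers → C(6,3) = 20.
Both groups omitted at once is impossible, so 286 − 55 = 231.

231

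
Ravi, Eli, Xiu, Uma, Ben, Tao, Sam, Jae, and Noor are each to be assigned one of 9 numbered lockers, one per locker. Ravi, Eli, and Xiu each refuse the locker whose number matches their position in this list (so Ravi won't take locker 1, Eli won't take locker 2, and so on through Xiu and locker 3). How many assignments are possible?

256320

Let Aᵢ (for i ∈ {1, 2, 3}) be the placements that put person i in their forbidden locker. Any j of these fix j positions, leaving (9−j)! ways to fill the rest, and there are C(3,j) ways to pick which j.
By inclusion–exclusion, the number of valid placements is Σ_{j=0}^{3} (−1)^j C(3,j)·(9−j)!.
Computing: 362880 − 120960 + 15120 − 720 = 256320.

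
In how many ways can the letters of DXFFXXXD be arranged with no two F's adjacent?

Total arrangements of DXFFXXXD: 8!/(4!·2!·2!) = 420.
If the two F's are adjacent, glue them into one block, leaving 7 items to arrange: (7)!/(4!·2!) = 105 ways.
Hence 420 − 105 = 315.

315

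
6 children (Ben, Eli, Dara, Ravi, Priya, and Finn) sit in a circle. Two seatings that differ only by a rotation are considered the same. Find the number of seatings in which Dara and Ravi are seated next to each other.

Glue Dara and Ravi into a block (2 internal orders). Seating 5 units around a circle gives (4)! arrangements.
So 2 × (4)! = 2 × 24 = 48.

48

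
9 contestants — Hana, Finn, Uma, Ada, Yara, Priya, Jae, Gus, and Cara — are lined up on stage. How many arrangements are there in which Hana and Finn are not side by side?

282240

Of the 9! = 362880 arrangements, those with Hana and Finn adjacent number 2 × 8! = 80640 (treat the pair as a block with 2 internal orders).
Complementary counting: 362880 − 80640 = 282240.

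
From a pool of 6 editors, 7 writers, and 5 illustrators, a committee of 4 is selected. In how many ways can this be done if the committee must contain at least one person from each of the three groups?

With no constraint there are C(18,4) = 3060 possible selections.
Selections missing a whole group: no editors → C(12,4) = 495; no writers → C(11,4) = 330; no illustrators → C(13,4) = 715.
Add back selections omitting two groups (i.e. drawn from a single group): C(6,4) + C(7,4) + C(5,4) = 55.
By inclusion–exclusion: 3060 − 1540 + 55 = 1575.

1575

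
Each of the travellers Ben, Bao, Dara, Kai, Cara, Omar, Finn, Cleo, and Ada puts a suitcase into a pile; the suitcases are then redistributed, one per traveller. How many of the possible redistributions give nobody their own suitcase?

Count assignments avoiding every fixed point. For any j of the 9 travellers fixed to their own suitcase, the other 9−j can be arranged in (9−j)! ways.
By inclusion–exclusion this is Σ_{j=0}^{9} (−1)^j C(9,j)·(9−j)!.
Computing: 362880 − 362880 + 181440 − 60480 + 15120 − 3024 + 504 − 72 + 9 − 1 = 133496.

133496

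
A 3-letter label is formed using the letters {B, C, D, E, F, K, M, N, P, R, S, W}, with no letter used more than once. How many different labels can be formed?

1320

This is a permutation of 3 out of 12: P(12,3) = 12!/9!.
That product is 12 × 11 × 10 = 1320.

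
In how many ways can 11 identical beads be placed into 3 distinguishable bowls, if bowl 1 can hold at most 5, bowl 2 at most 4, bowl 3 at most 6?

15

By stars and bars, unrestricted non-negative solutions to x_1+…+x_3 = 11 number C(11+2,2) = 78.
Subtract solutions that violate a single cap (substitute x_i' = x_i − (cap_i+1)): x_1 ≥ 6 gives C(7,2) = 21; x_2 ≥ 5 gives C(8,2) = 28; x_3 ≥ 7 gives C(6,2) = 15. Together 64.
Add back pairs where two caps are both exceeded: 1 + 0 + 0 = 1.
By inclusion–exclusion the count is 78 − 64 + 1 = 15.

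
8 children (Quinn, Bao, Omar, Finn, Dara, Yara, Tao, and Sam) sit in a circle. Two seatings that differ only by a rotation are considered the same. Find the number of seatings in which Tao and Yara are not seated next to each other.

Without the restriction there are (7)! = 5040 seatings.
Those with Tao next to Yara: fuse the pair into one unit and seat 7 units around a circle — 2·(6)! = 1440.
Subtracting, 5040 − 1440 = 3600.

3600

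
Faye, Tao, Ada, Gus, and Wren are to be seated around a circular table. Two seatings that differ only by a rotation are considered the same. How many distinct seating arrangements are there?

24

Seat Faye anywhere (absorbing the rotational symmetry), then permute the other 4: (4)! = 24.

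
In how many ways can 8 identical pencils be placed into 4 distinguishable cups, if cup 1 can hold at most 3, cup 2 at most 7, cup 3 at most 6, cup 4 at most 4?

Without the upper bounds there are C(11,3) = 165 ways to split 8 among 4 cups.
Subtract solutions that violate a single cap (substitute x_i' = x_i − (cap_i+1)): x_1 ≥ 4 gives C(7,3) = 35; x_2 ≥ 8 gives C(3,3) = 1; x_3 ≥ 7 gives C(4,3) = 4; x_4 ≥ 5 gives C(6,3) = 20. Together 60.
No two caps can be exceeded simultaneously, so the pair terms are all 0.
By inclusion–exclusion the count is 165 − 60 + 0 = 105.

105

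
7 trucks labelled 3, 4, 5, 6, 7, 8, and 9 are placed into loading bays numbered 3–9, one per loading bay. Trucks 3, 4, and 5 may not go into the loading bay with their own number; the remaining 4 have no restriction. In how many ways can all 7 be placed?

3216

Let Aᵢ (for i ∈ {3, 4, 5}) be the placements that put truck i in its forbidden loading bay. Any j of these fix j positions, leaving (7−j)! ways to fill the rest, and there are C(3,j) ways to pick which j.
By inclusion–exclusion, the number of valid placements is Σ_{j=0}^{3} (−1)^j C(3,j)·(7−j)!.
Computing: 5040 − 2160 + 360 − 24 = 3216.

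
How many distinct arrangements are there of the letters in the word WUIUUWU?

Letter multiplicities in WUIUUWU: I×1, U×4, W×2.
The number of distinct arrangements is 7!/(4!·2!) = 5040/48 = 105.

105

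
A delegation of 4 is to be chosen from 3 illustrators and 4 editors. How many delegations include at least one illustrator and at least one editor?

Total 4-person selections from all 7: C(7,4) = 35.
Subtract selections that omit an entire group: no illustrators → C(4,4) = 1; no editors → C(3,4) = 0.
Both groups omitted at once is impossible, so 35 − 1 = 34.

34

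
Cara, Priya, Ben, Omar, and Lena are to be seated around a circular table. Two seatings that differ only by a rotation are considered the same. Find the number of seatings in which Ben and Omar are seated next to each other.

Glue Ben and Omar into a block (2 internal orders). Seating 4 units around a circle gives (3)! arrangements.
So 2 × (3)! = 2 × 6 = 12.

12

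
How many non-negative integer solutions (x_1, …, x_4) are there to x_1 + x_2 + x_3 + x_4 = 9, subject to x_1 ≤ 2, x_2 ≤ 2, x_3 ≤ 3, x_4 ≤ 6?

26

Ignoring the caps, the number of non-negative solutions to x_1+…+x_4 = 9 is C(12,3) = 220.
Subtract solutions that violate a single cap (substitute x_i' = x_i − (cap_i+1)): x_1 ≥ 3 gives C(9,3) = 84; x_2 ≥ 3 gives C(9,3) = 84; x_3 ≥ 4 gives C(8,3) = 56; x_4 ≥ 7 gives C(5,3) = 10. Together 234.
Add back pairs where two caps are both exceeded: 20 + 10 + 0 + 10 + 0 + 0 = 40.
By inclusion–exclusion the count is 220 − 234 + 40 = 26.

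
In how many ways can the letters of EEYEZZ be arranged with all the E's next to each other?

Treat the 3 copies of E as a single block. The multiset to arrange is then {EEE, Y, Z, Z}, 4 items in all.
That gives (4)!/(2!) = 12 arrangements.

12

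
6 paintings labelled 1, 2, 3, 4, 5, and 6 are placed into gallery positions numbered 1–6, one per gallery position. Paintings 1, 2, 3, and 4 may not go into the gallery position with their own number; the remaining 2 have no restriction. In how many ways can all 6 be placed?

Let Aᵢ (for 1 ≤ i ≤ 4) be the placements that put painting i in its forbidden gallery position. Any j of these fix j positions, leaving (6−j)! ways to fill the rest, and there are C(4,j) ways to pick which j.
By inclusion–exclusion, the number of valid placements is Σ_{j=0}^{4} (−1)^j C(4,j)·(6−j)!.
Computing: 720 − 480 + 144 − 24 + 2 = 362.

362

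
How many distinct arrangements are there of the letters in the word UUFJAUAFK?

UUFJAUAFK has 9 letters with A appearing twice, F appearing twice, and U appearing 3 times.
The number of distinct arrangements is 9!/(3!·2!·2!) = 362880/24 = 15120.

15120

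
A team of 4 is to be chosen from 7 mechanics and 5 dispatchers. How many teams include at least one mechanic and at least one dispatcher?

With no constraint there are C(12,4) = 495 possible selections.
Selections missing a whole group: no mechanics → C(5,4) = 5; no dispatchers → C(7,4) = 35.
Both groups omitted at once is impossible, so 495 − 40 = 455.

455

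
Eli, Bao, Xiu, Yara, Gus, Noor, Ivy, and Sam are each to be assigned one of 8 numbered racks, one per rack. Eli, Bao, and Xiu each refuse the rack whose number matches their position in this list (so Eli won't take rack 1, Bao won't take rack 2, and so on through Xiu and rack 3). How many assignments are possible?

27240

Let Aᵢ (for i ∈ {1, 2, 3}) be the placements that put person i in their forbidden rack. Any j of these fix j positions, leaving (8−j)! ways to fill the rest, and there are C(3,j) ways to pick which j.
By inclusion–exclusion, the number of valid placements is Σ_{j=0}^{3} (−1)^j C(3,j)·(8−j)!.
Computing: 40320 − 15120 + 2160 − 120 = 27240.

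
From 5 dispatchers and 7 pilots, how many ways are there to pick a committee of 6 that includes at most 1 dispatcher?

112

Split by how many dispatchers are chosen (0 through 1).
Sum: C(5,0)·C(7,6) + C(5,1)·C(7,5) = 7 + 105 = 112.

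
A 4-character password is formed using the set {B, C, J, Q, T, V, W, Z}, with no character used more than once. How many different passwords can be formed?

With no repetition, fill the 4 characters in order: 8 choices, then 7, down to 5.
That product is 8 × 7 × 6 × 5 = 1680.

1680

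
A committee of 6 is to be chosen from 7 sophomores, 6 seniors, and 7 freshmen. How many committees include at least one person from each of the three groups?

32340

Total 6-person selections from all 20: C(20,6) = 38760.
Selections missing a whole group: no sophomores → C(13,6) = 1716; no seniors → C(14,6) = 3003; no freshmen → C(13,6) = 1716.
Add back selections omitting two groups (i.e. drawn from a single group): C(7,6) + C(6,6) + C(7,6) = 15.
By inclusion–exclusion: 38760 − 6435 + 15 = 32340.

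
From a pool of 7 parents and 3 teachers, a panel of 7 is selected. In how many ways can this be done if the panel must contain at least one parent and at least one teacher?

119

Total 7-person selections from all 10: C(10,7) = 120.
Selections missing a whole group: no parents → C(3,7) = 0; no teachers → C(7,7) = 1.
Both groups omitted at once is impossible, so 120 − 1 = 119.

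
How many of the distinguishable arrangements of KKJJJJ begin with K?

5

Fix K in the first position and arrange the remaining 5 letters.
Those 5 letters have J appearing 4 times, giving (5)!/(4!) = 5.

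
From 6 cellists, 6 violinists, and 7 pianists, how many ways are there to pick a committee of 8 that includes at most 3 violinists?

Split by how many violinists are chosen (0 through 3).
Sum: C(6,0)·C(13,8) + C(6,1)·C(13,7) + C(6,2)·C(13,6) + C(6,3)·C(13,5) = 1287 + 10296 + 25740 + 25740 = 63063.

63063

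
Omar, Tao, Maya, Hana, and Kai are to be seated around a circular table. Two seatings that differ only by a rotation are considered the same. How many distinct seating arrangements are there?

Around a circle, 5 distinct people have 5!/5 = (4)! = 24 rotationally distinct seatings.

24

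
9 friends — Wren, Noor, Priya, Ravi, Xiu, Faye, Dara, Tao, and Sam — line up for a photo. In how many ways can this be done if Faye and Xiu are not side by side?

282240

Of the 9! = 362880 arrangements, those with Faye and Xiu adjacent number 2 × 8! = 80640 (treat the pair as a block with 2 internal orders).
So 362880 − 80640 = 282240 arrangements keep them apart.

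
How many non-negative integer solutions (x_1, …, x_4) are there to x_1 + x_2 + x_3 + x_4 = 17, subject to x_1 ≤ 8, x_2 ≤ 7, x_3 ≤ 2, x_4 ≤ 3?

19

Ignoring the caps, the number of non-negative solutions to x_1+…+x_4 = 17 is C(20,3) = 1140.
Subtract solutions that violate a single cap (substitute x_i' = x_i − (cap_i+1)): x_1 ≥ 9 gives C(11,3) = 165; x_2 ≥ 8 gives C(12,3) = 220; x_3 ≥ 3 gives C(17,3) = 680; x_4 ≥ 4 gives C(16,3) = 560. Together 1625.
Add back pairs where two caps are both exceeded: 1 + 56 + 35 + 84 + 56 + 286 = 518.
Subtract triples: 0 + 0 + 4 + 10 = 14.
By inclusion–exclusion the count is 1140 − 1625 + 518 − 14 = 19.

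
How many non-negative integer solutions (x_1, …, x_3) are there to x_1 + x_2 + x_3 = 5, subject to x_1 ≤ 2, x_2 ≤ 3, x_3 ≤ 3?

9

Without the upper bounds there are C(7,2) = 21 ways to split 5 among 3 variables.
Subtract solutions that violate a single cap (substitute x_i' = x_i − (cap_i+1)): x_1 ≥ 3 gives C(4,2) = 6; x_2 ≥ 4 gives C(3,2) = 3; x_3 ≥ 4 gives C(3,2) = 3. Together 12.
No two caps can be exceeded simultaneously, so the pair terms are all 0.
By inclusion–exclusion the count is 21 − 12 + 0 = 9.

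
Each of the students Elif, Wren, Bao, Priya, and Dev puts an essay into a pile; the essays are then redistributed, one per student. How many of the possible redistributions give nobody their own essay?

44

Count assignments avoiding every fixed point. For any j of the 5 students fixed to their own essay, the other 5−j can be arranged in (5−j)! ways.
By inclusion–exclusion this is Σ_{j=0}^{5} (−1)^j C(5,j)·(5−j)!.
Computing: 120 − 120 + 60 − 20 + 5 − 1 = 44.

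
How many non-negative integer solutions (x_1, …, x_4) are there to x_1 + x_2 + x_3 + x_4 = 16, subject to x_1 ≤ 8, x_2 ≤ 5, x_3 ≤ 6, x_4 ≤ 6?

179

Ignoring the caps, the number of non-negative solutions to x_1+…+x_4 = 16 is C(19,3) = 969.
Subtract solutions that violate a single cap (substitute x_i' = x_i − (cap_i+1)): x_1 ≥ 9 gives C(10,3) = 120; x_2 ≥ 6 gives C(13,3) = 286; x_3 ≥ 7 gives C(12,3) = 220; x_4 ≥ 7 gives C(12,3) = 220. Together 846.
Add back pairs where two caps are both exceeded: 4 + 1 + 1 + 20 + 20 + 10 = 56.
By inclusion–exclusion the count is 969 − 846 + 56 = 179.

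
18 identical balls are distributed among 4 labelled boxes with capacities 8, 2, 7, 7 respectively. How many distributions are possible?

Without the upper bounds there are C(21,3) = 1330 ways to split 18 among 4 boxes.
Subtract solutions that violate a single cap (substitute x_i' = x_i − (cap_i+1)): x_1 ≥ 9 gives C(12,3) = 220; x_2 ≥ 3 gives C(18,3) = 816; x_3 ≥ 8 gives C(13,3) = 286; x_4 ≥ 8 gives C(13,3) = 286. Together 1608.
Add back pairs where two caps are both exceeded: 84 + 4 + 4 + 120 + 120 + 10 = 342.
By inclusion–exclusion the count is 1330 − 1608 + 342 = 64.

64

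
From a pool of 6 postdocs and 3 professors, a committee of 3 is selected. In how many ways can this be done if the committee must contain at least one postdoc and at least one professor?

63

Total 3-person selections from all 9: C(9,3) = 84.
Selections missing a whole group: no postdocs → C(3,3) = 1; no professors → C(6,3) = 20.
Both groups omitted at once is impossible, so 84 − 21 = 63.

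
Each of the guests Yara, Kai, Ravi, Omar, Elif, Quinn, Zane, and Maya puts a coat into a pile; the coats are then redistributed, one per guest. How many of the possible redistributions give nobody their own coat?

Count assignments avoiding every fixed point. For any j of the 8 guests fixed to their own coat, the other 8−j can be arranged in (8−j)! ways.
By inclusion–exclusion this is Σ_{j=0}^{8} (−1)^j C(8,j)·(8−j)!.
Computing: 40320 − 40320 + 20160 − 6720 + 1680 − 336 + 56 − 8 + 1 = 14833.

14833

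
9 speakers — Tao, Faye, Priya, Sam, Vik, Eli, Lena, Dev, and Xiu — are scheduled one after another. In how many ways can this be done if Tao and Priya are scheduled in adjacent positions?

80640

Place the 7 others and the Tao-Priya pair as 8 objects in a line; the pair has 2 internal arrangements.
That gives 2 × 8! = 2 × 40320 = 80640.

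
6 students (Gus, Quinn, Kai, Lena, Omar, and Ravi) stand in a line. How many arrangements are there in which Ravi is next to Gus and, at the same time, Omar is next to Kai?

Treat {Ravi,Gus} as one block (2 orders) and {Omar,Kai} as another (2 orders).
That leaves 4 units to arrange: 2 × 2 × 4! = 4 × 24 = 96.

96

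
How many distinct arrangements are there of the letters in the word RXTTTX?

60

Letter multiplicities in RXTTTX: R×1, T×3, X×2.
The number of distinct arrangements is 6!/(3!·2!) = 720/12 = 60.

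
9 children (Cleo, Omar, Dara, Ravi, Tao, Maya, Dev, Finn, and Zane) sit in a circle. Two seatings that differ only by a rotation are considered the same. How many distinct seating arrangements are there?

Fix one person's seat to break rotational symmetry; the remaining 8 people can be arranged in (8)! = 40320 ways.

40320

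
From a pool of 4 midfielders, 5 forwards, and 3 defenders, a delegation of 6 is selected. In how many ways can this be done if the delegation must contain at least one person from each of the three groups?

Total 6-person selections from all 12: C(12,6) = 924.
Selections missing a whole group: no midfielders → C(8,6) = 28; no forwards → C(7,6) = 7; no defenders → C(9,6) = 84.
Add back selections omitting two groups (i.e. drawn from a single group): C(4,6) + C(5,6) + C(3,6) = 0.
By inclusion–exclusion: 924 − 119 + 0 = 805.

805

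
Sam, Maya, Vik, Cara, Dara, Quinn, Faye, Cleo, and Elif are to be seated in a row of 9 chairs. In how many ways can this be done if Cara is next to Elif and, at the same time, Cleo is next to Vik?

20160

Treat {Cara,Elif} as one block (2 orders) and {Cleo,Vik} as another (2 orders).
That leaves 7 units to arrange: 2 × 2 × 7! = 4 × 5040 = 20160.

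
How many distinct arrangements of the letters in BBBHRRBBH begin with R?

168

With the first slot taken by R, it remains to arrange the other 8 letters (BBBHRBBH).
Those 8 letters have B appearing 5 times and H appearing twice, giving (8)!/(5!·2!) = 168.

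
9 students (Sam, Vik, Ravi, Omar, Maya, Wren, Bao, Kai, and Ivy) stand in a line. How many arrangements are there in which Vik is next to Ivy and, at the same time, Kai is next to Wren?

Treat {Vik,Ivy} as one block (2 orders) and {Kai,Wren} as another (2 orders).
That leaves 7 units to arrange: 2 × 2 × 7! = 4 × 5040 = 20160.

20160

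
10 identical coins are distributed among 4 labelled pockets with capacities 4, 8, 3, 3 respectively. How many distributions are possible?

76

Without the upper bounds there are C(13,3) = 286 ways to split 10 among 4 pockets.
Subtract solutions that violate a single cap (substitute x_i' = x_i − (cap_i+1)): x_1 ≥ 5 gives C(8,3) = 56; x_2 ≥ 9 gives C(4,3) = 4; x_3 ≥ 4 gives C(9,3) = 84; x_4 ≥ 4 gives C(9,3) = 84. Together 228.
Add back pairs where two caps are both exceeded: 0 + 4 + 4 + 0 + 0 + 10 = 18.
By inclusion–exclusion the count is 286 − 228 + 18 = 76.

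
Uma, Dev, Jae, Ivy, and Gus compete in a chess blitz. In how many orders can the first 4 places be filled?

There are 5 choices for 1st place, 4 for 2nd, and so on down to 2 for position 4.
That gives 5 × 4 × 3 × 2 = 120.

120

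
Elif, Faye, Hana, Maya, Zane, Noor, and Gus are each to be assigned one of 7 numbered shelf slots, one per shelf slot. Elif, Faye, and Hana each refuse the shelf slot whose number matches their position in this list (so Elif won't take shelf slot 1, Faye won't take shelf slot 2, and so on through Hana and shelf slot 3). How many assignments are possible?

3216

Let Aᵢ (for i ∈ {1, 2, 3}) be the placements that put person i in their forbidden shelf slot. Any j of these fix j positions, leaving (7−j)! ways to fill the rest, and there are C(3,j) ways to pick which j.
By inclusion–exclusion, the number of valid placements is Σ_{j=0}^{3} (−1)^j C(3,j)·(7−j)!.
Computing: 5040 − 2160 + 360 − 24 = 3216.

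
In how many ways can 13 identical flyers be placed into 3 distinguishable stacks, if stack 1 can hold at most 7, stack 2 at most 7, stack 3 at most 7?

By stars and bars, unrestricted non-negative solutions to x_1+…+x_3 = 13 number C(13+2,2) = 105.
Subtract solutions that violate a single cap (substitute x_i' = x_i − (cap_i+1)): x_1 ≥ 8 gives C(7,2) = 21; x_2 ≥ 8 gives C(7,2) = 21; x_3 ≥ 8 gives C(7,2) = 21. Together 63.
No two caps can be exceeded simultaneously, so the pair terms are all 0.
By inclusion–exclusion the count is 105 − 63 + 0 = 42.

42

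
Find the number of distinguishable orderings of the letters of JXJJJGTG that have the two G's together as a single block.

Treat the 2 copies of G as a single block. The multiset to arrange is then {GG, J, J, J, J, T, X}, 7 items in all.
That gives (7)!/(4!) = 210 arrangements.

210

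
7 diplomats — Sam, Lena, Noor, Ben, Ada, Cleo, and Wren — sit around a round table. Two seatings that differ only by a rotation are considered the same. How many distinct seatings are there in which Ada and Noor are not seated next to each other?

Without the restriction there are (6)! = 720 seatings.
Seatings with Ada beside Noor: treat them as a block with 2 internal orders, giving 2 × (5)! = 240.
Subtracting, 720 − 240 = 480.

480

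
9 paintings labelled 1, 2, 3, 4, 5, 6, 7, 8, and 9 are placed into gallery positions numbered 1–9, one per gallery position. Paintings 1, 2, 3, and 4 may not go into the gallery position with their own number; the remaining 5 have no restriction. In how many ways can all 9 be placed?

Let Aᵢ (for 1 ≤ i ≤ 4) be the placements that put painting i in its forbidden gallery position. Any j of these fix j positions, leaving (9−j)! ways to fill the rest, and there are C(4,j) ways to pick which j.
By inclusion–exclusion, the number of valid placements is Σ_{j=0}^{4} (−1)^j C(4,j)·(9−j)!.
Computing: 362880 − 161280 + 30240 − 2880 + 120 = 229080.

229080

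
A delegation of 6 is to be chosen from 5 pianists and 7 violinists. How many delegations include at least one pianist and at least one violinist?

With no constraint there are C(12,6) = 924 possible selections.
Selections missing a whole group: no pianists → C(7,6) = 7; no violinists → C(5,6) = 0.
Both groups omitted at once is impossible, so 924 − 7 = 917.

917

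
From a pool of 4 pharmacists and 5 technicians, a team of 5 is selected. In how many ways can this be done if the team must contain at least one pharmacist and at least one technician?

125

Total 5-person selections from all 9: C(9,5) = 126.
Selections missing a whole group: no pharmacists → C(5,5) = 1; no technicians → C(4,5) = 0.
Both groups omitted at once is impossible, so 126 − 1 = 125.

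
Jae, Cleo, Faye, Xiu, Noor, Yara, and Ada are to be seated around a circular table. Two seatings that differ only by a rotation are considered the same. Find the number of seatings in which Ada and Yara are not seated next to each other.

480

All circular seatings of 7 people number (6)! = 720.
Seatings with Ada beside Yara: treat them as a block with 2 internal orders, giving 2 × (5)! = 240.
Subtracting, 720 − 240 = 480.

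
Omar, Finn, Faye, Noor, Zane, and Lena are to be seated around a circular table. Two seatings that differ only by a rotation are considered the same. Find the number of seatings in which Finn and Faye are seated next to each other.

48

Treat {Finn, Faye} as one unit (2 internal orders) and seat the resulting 5 units around the table: (4)! circular arrangements.
So 2 × (4)! = 2 × 24 = 48.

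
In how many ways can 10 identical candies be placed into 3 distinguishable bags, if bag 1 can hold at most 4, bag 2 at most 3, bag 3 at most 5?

6

By stars and bars, unrestricted non-negative solutions to x_1+…+x_3 = 10 number C(10+2,2) = 66.
Subtract solutions that violate a single cap (substitute x_i' = x_i − (cap_i+1)): x_1 ≥ 5 gives C(7,2) = 21; x_2 ≥ 4 gives C(8,2) = 28; x_3 ≥ 6 gives C(6,2) = 15. Together 64.
Add back pairs where two caps are both exceeded: 3 + 0 + 1 = 4.
By inclusion–exclusion the count is 66 − 64 + 4 = 6.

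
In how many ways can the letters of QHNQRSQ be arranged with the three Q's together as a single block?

Treat the 3 copies of Q as a single block. The multiset to arrange is then {QQQ, H, N, R, S}, 5 items in all.
All 5 items are distinct, so there are (5)! = 120 arrangements.

120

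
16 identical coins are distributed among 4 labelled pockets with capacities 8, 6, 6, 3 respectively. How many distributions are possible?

98

Without the upper bounds there are C(19,3) = 969 ways to split 16 among 4 pockets.
Subtract solutions that violate a single cap (substitute x_i' = x_i − (cap_i+1)): x_1 ≥ 9 gives C(10,3) = 120; x_2 ≥ 7 gives C(12,3) = 220; x_3 ≥ 7 gives C(12,3) = 220; x_4 ≥ 4 gives C(15,3) = 455. Together 1015.
Add back pairs where two caps are both exceeded: 1 + 1 + 20 + 10 + 56 + 56 = 144.
By inclusion–exclusion the count is 969 − 1015 + 144 = 98.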